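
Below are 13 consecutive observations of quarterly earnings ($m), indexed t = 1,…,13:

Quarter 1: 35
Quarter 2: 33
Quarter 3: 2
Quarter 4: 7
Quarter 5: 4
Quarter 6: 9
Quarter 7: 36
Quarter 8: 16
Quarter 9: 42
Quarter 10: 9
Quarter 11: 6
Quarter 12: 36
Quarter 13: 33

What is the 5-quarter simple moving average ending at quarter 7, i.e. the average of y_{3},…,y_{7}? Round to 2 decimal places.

Sum of periods 3–7: 2 + 7 + 4 + 9 + 36 = 58
Divide by 5: 58 / 5 = 11.60

11.60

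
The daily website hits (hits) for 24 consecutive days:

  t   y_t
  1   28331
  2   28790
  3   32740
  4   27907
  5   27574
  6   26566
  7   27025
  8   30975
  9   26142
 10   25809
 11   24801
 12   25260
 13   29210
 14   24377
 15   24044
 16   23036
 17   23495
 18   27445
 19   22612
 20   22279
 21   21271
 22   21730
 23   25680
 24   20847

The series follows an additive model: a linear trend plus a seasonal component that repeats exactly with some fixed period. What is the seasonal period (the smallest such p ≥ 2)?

5

First differences y_{t+1} − y_t: 459, 3950, -4833, -333, -1008, 459, 3950, -4833, -333, -1008, 459, 3950, …
The difference pattern repeats every 5 terms and not for any smaller step, so p = 5.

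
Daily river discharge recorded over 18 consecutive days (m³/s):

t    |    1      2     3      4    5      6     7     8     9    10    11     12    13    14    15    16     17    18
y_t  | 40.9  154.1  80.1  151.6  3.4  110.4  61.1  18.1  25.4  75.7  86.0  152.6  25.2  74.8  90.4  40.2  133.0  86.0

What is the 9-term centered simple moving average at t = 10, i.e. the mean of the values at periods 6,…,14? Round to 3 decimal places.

69.922

Sum of periods 6–14: 110.4 + 61.1 + 18.1 + 25.4 + 75.7 + 86.0 + 152.6 + 25.2 + 74.8 = 629.3
Divide by 9: 629.3 / 9 = 69.922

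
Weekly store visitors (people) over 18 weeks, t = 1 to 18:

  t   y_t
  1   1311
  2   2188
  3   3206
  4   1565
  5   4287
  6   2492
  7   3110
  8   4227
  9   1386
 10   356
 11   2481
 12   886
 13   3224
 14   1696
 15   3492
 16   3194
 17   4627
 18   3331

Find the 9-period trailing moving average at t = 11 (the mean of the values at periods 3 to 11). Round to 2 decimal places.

2567.78

Sum of periods 3–11: 3206 + 1565 + 4287 + 2492 + 3110 + 4227 + 1386 + 356 + 2481 = 23110
Divide by 9: 23110 / 9 = 2567.78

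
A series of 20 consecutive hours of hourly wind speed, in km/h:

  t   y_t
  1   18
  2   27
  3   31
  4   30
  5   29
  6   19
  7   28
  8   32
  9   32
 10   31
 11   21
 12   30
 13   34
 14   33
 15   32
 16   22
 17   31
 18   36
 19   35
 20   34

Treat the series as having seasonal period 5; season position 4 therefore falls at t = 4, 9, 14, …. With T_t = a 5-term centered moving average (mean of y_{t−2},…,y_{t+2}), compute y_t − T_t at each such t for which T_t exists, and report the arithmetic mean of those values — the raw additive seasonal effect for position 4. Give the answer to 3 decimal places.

2.933

Season position 4 occurs at t = 4, 9, 14 (where T_t is defined).
t=4: T_4 = 27.20000; y_4 − T_4 = 30 − 27.20000 = 2.80000
t=9: T_9 = 28.80000; y_9 − T_9 = 32 − 28.80000 = 3.20000
t=14: T_14 = 30.20000; y_14 − T_14 = 33 − 30.20000 = 2.80000
Mean deviation: (2.80000 + 3.20000 + 2.80000) / 3 = 2.933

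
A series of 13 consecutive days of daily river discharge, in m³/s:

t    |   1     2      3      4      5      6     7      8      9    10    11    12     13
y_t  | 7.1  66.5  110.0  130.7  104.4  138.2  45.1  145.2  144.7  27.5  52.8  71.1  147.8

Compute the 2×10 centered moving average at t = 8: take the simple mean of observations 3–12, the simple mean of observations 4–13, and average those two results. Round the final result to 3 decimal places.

98.860

Sum over 3–12: 110.0 + 130.7 + 104.4 + 138.2 + 45.1 + 145.2 + 144.7 + 27.5 + 52.8 + 71.1 = 969.7
Sum over 4–13: 130.7 + 104.4 + 138.2 + 45.1 + 145.2 + 144.7 + 27.5 + 52.8 + 71.1 + 147.8 = 1007.5
CMA at t=8 = (969.7 + 1007.5) / (2·10) = 1977.2 / 20 = 98.860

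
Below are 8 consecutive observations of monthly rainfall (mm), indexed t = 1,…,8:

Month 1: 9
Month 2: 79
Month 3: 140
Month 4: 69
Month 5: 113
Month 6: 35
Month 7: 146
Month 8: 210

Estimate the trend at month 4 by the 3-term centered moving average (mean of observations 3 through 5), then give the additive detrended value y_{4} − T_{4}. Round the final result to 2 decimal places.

Trend T_4 = (140 + 69 + 113) / 3 = 322/3 = 107.3333
Detrended value: 69 − 107.3333 = -38.33

-38.33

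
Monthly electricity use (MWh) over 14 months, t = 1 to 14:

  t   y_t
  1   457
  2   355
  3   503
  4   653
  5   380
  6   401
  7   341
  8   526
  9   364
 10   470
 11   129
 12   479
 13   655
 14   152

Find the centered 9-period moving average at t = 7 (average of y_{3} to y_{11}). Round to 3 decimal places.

Sum of periods 3–11: 503 + 653 + 380 + 401 + 341 + 526 + 364 + 470 + 129 = 3767
Divide by 9: 3767 / 9 = 418.556

418.556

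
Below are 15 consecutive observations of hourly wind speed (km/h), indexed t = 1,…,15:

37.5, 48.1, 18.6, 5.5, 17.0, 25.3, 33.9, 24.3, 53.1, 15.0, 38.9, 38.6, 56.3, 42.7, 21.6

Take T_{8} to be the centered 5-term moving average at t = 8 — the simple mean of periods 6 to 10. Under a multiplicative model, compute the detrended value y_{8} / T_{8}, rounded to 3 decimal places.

Trend T_8 = (25.3 + 33.9 + 24.3 + 53.1 + 15.0) / 5 = 151.6/5 = 30.32000
Ratio to trend: 24.3 / 30.32000 = 0.801

0.801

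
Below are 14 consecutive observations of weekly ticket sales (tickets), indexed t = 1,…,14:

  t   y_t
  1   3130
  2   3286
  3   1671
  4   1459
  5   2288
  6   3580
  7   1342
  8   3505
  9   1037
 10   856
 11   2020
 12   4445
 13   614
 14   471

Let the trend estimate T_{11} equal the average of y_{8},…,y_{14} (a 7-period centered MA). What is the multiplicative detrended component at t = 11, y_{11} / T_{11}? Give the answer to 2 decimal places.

Trend T_11 = (3505 + 1037 + 856 + 2020 + 4445 + 614 + 471) / 7 = 12948/7 = 1849.7143
Ratio to trend: 2020 / 1849.7143 = 1.09

1.09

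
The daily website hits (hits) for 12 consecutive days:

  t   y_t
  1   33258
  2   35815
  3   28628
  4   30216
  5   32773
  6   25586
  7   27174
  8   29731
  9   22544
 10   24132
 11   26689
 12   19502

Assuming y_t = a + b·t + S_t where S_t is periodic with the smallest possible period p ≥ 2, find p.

First differences y_{t+1} − y_t: 2557, -7187, 1588, 2557, -7187, 1588, 2557, -7187, …
The difference pattern repeats every 3 terms and not for any smaller step, so p = 3.

3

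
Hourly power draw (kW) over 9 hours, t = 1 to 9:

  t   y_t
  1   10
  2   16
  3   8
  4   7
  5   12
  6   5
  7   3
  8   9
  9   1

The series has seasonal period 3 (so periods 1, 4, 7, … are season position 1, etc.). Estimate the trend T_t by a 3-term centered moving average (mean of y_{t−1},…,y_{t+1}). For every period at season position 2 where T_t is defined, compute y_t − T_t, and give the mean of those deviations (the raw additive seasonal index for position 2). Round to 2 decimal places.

Season position 2 occurs at t = 2, 5, 8 (where T_t is defined).
t=2: T_2 = 11.3333; y_2 − T_2 = 16 − 11.3333 = 4.6667
t=5: T_5 = 8.0000; y_5 − T_5 = 12 − 8.0000 = 4.0000
t=8: T_8 = 4.3333; y_8 − T_8 = 9 − 4.3333 = 4.6667
Mean deviation: (4.6667 + 4.0000 + 4.6667) / 3 = 4.44

4.44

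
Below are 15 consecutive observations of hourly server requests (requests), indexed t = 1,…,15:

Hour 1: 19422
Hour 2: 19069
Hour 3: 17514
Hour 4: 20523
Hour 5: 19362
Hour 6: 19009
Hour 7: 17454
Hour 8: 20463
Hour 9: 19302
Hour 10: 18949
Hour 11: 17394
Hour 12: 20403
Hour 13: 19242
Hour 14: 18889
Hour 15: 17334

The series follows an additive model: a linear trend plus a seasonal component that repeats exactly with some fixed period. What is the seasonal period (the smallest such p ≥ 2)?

4

First differences y_{t+1} − y_t: -353, -1555, 3009, -1161, -353, -1555, 3009, -1161, -353, -1555, …
The difference pattern repeats every 4 terms and not for any smaller step, so p = 4.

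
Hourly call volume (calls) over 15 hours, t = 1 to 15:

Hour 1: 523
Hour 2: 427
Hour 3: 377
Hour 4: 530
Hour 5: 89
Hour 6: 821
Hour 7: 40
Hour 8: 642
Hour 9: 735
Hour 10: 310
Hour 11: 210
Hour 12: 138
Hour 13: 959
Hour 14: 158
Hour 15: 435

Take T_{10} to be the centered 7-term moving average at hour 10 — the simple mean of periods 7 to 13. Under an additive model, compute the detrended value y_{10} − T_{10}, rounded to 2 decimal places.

Trend T_10 = (40 + 642 + 735 + 310 + 210 + 138 + 959) / 7 = 3034/7 = 433.4286
Detrended value: 310 − 433.4286 = -123.43

-123.43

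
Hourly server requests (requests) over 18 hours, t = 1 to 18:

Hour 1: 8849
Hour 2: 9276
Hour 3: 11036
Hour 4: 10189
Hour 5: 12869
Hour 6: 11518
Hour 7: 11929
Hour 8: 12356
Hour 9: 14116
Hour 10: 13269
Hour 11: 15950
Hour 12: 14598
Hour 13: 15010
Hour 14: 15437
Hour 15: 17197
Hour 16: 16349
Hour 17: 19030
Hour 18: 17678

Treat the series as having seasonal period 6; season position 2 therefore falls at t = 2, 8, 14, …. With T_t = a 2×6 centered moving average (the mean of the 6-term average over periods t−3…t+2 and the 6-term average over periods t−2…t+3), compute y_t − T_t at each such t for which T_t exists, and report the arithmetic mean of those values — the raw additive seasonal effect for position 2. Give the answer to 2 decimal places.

Season position 2 occurs at t = 8, 14 (where T_t is defined).
t=8: T_8 = 12932.9167; y_8 − T_8 = 12356 − 12932.9167 = -576.9167
t=14: T_14 = 16013.5000; y_14 − T_14 = 15437 − 16013.5000 = -576.5000
Mean deviation: (-576.9167 + -576.5000) / 2 = -576.71

-576.71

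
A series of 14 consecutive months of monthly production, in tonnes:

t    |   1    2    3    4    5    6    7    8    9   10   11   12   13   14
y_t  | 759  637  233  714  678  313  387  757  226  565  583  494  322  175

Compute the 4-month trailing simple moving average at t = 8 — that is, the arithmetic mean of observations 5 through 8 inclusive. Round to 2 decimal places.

Sum of periods 5–8: 678 + 313 + 387 + 757 = 2135
Divide by 4: 2135 / 4 = 533.75

533.75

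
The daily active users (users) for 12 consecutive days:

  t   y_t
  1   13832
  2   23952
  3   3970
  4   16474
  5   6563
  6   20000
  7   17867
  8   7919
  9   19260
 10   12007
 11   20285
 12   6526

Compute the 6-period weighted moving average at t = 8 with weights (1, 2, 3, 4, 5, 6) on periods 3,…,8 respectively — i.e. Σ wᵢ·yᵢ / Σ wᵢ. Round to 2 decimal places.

13021.71

Weighted sum: 1·3970 + 2·16474 + 3·6563 + 4·20000 + 5·17867 + 6·7919 = 3970 + 32948 + 19689 + 80000 + 89335 + 47514 = 273456
Weight total: 1 + 2 + 3 + 4 + 5 + 6 = 21
WMA = 273456 / 21 = 13021.71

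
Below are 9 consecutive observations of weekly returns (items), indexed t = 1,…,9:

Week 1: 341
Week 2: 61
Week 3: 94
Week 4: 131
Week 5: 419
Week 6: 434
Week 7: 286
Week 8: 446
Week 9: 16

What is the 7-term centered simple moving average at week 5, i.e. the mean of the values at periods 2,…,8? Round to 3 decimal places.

Sum of periods 2–8: 61 + 94 + 131 + 419 + 434 + 286 + 446 = 1871
Divide by 7: 1871 / 7 = 267.286

267.286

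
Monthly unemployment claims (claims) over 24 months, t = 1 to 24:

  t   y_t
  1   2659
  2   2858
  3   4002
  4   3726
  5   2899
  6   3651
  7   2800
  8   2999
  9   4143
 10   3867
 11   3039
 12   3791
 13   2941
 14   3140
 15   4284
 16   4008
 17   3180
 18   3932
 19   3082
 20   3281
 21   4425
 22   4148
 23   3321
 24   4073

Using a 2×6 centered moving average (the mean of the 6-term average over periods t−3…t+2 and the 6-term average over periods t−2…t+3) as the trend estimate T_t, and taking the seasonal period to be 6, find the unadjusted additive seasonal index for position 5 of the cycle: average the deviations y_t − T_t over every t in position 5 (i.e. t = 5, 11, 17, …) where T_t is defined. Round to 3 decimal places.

-435.861

Season position 5 occurs at t = 5, 11, 17 (where T_t is defined).
t=5: T_5 = 3334.41667; y_5 − T_5 = 2899 − 3334.41667 = -435.41667
t=11: T_11 = 3475.08333; y_11 − T_11 = 3039 − 3475.08333 = -436.08333
t=17: T_17 = 3616.08333; y_17 − T_17 = 3180 − 3616.08333 = -436.08333
Mean deviation: (-435.41667 + -436.08333 + -436.08333) / 3 = -435.861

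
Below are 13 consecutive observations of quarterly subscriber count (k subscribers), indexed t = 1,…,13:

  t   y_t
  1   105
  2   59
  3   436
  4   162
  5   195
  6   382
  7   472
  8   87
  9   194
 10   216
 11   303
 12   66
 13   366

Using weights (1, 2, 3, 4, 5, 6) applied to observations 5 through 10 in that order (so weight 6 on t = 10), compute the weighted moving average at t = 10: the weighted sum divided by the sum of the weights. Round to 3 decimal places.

Weighted sum: 1·195 + 2·382 + 3·472 + 4·87 + 5·194 + 6·216 = 195 + 764 + 1416 + 348 + 970 + 1296 = 4989
Weight total: 1 + 2 + 3 + 4 + 5 + 6 = 21
WMA = 4989 / 21 = 237.571

237.571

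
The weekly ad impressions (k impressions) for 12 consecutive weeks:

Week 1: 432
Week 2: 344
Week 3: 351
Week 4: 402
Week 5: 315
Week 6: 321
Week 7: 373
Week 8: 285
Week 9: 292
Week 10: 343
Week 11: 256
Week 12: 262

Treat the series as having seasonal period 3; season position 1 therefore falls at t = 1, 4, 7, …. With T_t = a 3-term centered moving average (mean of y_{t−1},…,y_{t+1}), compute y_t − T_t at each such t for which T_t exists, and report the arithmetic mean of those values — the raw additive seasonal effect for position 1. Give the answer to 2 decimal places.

Season position 1 occurs at t = 4, 7, 10 (where T_t is defined).
t=4: T_4 = 356.0000; y_4 − T_4 = 402 − 356.0000 = 46.0000
t=7: T_7 = 326.3333; y_7 − T_7 = 373 − 326.3333 = 46.6667
t=10: T_10 = 297.0000; y_10 − T_10 = 343 − 297.0000 = 46.0000
Mean deviation: (46.0000 + 46.6667 + 46.0000) / 3 = 46.22

46.22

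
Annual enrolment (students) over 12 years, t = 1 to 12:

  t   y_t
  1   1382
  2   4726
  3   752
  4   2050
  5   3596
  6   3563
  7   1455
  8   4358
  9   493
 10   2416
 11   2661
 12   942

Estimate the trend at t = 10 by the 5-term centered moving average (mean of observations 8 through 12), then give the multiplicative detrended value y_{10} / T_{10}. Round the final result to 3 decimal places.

1.111

Trend T_10 = (4358 + 493 + 2416 + 2661 + 942) / 5 = 10870/5 = 2174.00000
Ratio to trend: 2416 / 2174.00000 = 1.111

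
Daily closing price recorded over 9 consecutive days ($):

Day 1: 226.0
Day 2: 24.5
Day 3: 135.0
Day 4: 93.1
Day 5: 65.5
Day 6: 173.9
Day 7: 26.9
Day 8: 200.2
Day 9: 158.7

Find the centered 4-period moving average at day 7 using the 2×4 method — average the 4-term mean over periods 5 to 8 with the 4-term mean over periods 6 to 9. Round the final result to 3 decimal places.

Sum over 5–8: 65.5 + 173.9 + 26.9 + 200.2 = 466.5
Sum over 6–9: 173.9 + 26.9 + 200.2 + 158.7 = 559.7
CMA at t=7 = (466.5 + 559.7) / (2·4) = 1026.2 / 8 = 128.275

128.275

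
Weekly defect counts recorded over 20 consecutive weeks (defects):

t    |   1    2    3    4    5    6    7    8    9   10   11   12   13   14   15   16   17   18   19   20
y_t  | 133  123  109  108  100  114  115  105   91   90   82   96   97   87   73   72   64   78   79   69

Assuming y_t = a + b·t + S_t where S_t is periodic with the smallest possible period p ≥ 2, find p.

First differences y_{t+1} − y_t: -10, -14, -1, -8, 14, 1, -10, -14, -1, -8, 14, 1, -10, -14, …
The difference pattern repeats every 6 terms and not for any smaller step, so p = 6.

6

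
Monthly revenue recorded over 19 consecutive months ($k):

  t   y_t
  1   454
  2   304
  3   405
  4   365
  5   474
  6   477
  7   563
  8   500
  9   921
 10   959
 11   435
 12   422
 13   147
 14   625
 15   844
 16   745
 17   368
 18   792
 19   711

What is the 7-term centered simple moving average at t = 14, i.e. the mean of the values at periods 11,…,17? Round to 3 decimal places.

Sum of periods 11–17: 435 + 422 + 147 + 625 + 844 + 745 + 368 = 3586
Divide by 7: 3586 / 7 = 512.286

512.286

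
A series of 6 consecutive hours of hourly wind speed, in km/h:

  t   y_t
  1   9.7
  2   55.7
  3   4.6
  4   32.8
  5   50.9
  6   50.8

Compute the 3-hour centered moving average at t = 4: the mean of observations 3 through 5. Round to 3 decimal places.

29.433

Sum of periods 3–5: 4.6 + 32.8 + 50.9 = 88.3
Divide by 3: 88.3 / 3 = 29.433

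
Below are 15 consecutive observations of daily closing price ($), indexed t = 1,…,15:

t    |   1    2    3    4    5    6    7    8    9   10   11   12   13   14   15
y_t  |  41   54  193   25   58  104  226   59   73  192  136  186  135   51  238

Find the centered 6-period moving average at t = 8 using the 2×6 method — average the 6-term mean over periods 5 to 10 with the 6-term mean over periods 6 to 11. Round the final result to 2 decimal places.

125.17

Sum over 5–10: 58 + 104 + 226 + 59 + 73 + 192 = 712
Sum over 6–11: 104 + 226 + 59 + 73 + 192 + 136 = 790
CMA at t=8 = (712 + 790) / (2·6) = 1502 / 12 = 125.17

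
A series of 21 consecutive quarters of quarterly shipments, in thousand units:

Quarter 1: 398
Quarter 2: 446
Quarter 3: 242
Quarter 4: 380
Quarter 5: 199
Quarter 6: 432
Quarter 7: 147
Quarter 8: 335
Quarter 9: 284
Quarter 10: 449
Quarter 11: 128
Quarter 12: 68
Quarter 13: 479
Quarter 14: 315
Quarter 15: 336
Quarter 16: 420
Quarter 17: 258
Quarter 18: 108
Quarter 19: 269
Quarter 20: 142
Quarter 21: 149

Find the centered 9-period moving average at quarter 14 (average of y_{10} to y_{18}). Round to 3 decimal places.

Sum of periods 10–18: 449 + 128 + 68 + 479 + 315 + 336 + 420 + 258 + 108 = 2561
Divide by 9: 2561 / 9 = 284.556

284.556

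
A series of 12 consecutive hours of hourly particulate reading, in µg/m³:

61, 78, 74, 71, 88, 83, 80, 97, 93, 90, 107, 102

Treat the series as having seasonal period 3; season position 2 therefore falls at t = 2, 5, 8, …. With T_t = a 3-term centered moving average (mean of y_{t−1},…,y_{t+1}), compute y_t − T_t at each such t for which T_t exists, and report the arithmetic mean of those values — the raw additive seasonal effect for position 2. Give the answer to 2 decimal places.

7.17

Season position 2 occurs at t = 2, 5, 8, 11 (where T_t is defined).
t=2: T_2 = 71.0000; y_2 − T_2 = 78 − 71.0000 = 7.0000
t=5: T_5 = 80.6667; y_5 − T_5 = 88 − 80.6667 = 7.3333
t=8: T_8 = 90.0000; y_8 − T_8 = 97 − 90.0000 = 7.0000
t=11: T_11 = 99.6667; y_11 − T_11 = 107 − 99.6667 = 7.3333
Mean deviation: (7.0000 + 7.3333 + 7.0000 + 7.3333) / 4 = 7.17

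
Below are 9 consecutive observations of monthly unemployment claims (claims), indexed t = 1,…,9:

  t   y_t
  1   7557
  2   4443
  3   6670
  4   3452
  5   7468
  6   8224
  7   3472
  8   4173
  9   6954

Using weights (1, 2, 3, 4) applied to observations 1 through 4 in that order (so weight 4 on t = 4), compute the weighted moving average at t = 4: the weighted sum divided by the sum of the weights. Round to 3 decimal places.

5026.100

Weighted sum: 1·7557 + 2·4443 + 3·6670 + 4·3452 = 7557 + 8886 + 20010 + 13808 = 50261
Weight total: 1 + 2 + 3 + 4 = 10
WMA = 50261 / 10 = 5026.100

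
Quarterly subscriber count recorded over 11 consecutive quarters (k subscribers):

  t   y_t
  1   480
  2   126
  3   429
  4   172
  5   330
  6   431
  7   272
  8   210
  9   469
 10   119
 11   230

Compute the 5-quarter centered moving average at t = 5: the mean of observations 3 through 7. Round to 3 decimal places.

326.800

Sum of periods 3–7: 429 + 172 + 330 + 431 + 272 = 1634
Divide by 5: 1634 / 5 = 326.800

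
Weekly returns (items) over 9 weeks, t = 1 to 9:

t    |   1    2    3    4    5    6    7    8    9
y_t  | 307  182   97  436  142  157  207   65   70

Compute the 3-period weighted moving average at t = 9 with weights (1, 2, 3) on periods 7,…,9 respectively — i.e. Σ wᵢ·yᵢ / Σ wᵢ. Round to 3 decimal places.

91.167

Weighted sum: 1·207 + 2·65 + 3·70 = 207 + 130 + 210 = 547
Weight total: 1 + 2 + 3 = 6
WMA = 547 / 6 = 91.167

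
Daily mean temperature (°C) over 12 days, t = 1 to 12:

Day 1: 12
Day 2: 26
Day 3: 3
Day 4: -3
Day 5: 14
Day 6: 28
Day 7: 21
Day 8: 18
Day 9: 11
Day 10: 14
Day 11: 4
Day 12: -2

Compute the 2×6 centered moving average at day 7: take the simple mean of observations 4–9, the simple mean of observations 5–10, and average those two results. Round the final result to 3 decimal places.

16.250

Sum over 4–9: (-3) + 14 + 28 + 21 + 18 + 11 = 89
Sum over 5–10: 14 + 28 + 21 + 18 + 11 + 14 = 106
CMA at t=7 = (89 + 106) / (2·6) = 195 / 12 = 16.250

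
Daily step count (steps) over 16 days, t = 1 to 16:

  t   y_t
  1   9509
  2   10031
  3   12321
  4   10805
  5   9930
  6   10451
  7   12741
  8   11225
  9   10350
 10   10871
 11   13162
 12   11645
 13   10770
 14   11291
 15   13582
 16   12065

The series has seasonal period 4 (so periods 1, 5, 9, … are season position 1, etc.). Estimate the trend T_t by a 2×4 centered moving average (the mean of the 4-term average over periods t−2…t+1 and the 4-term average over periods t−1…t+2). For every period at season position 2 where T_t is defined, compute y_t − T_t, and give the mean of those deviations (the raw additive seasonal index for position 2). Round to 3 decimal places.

Season position 2 occurs at t = 6, 10, 14 (where T_t is defined).
t=6: T_6 = 11034.25000; y_6 − T_6 = 10451 − 11034.25000 = -583.25000
t=10: T_10 = 11454.50000; y_10 − T_10 = 10871 − 11454.50000 = -583.50000
t=14: T_14 = 11874.50000; y_14 − T_14 = 11291 − 11874.50000 = -583.50000
Mean deviation: (-583.25000 + -583.50000 + -583.50000) / 3 = -583.417

-583.417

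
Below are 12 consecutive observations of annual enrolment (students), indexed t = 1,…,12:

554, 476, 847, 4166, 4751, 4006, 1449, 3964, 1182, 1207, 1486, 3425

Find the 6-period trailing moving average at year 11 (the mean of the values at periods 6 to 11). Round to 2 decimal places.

2215.67

Sum of periods 6–11: 4006 + 1449 + 3964 + 1182 + 1207 + 1486 = 13294
Divide by 6: 13294 / 6 = 2215.67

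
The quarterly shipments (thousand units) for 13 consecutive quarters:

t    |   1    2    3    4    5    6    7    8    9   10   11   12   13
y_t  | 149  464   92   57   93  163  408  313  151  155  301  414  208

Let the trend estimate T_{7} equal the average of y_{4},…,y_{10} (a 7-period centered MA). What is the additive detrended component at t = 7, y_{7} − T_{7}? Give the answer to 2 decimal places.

216.57

Trend T_7 = (57 + 93 + 163 + 408 + 313 + 151 + 155) / 7 = 1340/7 = 191.4286
Detrended value: 408 − 191.4286 = 216.57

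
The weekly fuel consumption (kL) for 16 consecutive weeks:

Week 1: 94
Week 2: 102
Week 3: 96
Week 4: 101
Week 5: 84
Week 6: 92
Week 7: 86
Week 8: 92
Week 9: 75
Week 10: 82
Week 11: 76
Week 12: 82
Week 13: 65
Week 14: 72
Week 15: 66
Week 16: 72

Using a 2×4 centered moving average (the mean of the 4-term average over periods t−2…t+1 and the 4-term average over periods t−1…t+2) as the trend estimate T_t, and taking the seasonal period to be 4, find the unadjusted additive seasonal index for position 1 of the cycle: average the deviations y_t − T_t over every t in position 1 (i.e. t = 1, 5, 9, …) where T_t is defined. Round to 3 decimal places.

Season position 1 occurs at t = 5, 9, 13 (where T_t is defined).
t=5: T_5 = 92.00000; y_5 − T_5 = 84 − 92.00000 = -8.00000
t=9: T_9 = 82.50000; y_9 − T_9 = 75 − 82.50000 = -7.50000
t=13: T_13 = 72.50000; y_13 − T_13 = 65 − 72.50000 = -7.50000
Mean deviation: (-8.00000 + -7.50000 + -7.50000) / 3 = -7.667

-7.667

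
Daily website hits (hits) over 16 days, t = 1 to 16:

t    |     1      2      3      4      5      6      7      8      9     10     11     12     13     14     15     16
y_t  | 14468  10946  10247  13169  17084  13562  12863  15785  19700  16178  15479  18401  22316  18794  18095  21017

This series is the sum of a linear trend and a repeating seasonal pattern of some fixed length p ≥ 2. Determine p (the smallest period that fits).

First differences y_{t+1} − y_t: -3522, -699, 2922, 3915, -3522, -699, 2922, 3915, -3522, -699, …
The difference pattern repeats every 4 terms and not for any smaller step, so p = 4.

4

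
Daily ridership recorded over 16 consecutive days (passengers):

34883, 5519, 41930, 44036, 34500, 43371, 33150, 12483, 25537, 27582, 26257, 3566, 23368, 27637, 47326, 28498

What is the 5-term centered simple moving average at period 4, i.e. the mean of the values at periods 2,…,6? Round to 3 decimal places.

33871.200

Sum of periods 2–6: 5519 + 41930 + 44036 + 34500 + 43371 = 169356
Divide by 5: 169356 / 5 = 33871.200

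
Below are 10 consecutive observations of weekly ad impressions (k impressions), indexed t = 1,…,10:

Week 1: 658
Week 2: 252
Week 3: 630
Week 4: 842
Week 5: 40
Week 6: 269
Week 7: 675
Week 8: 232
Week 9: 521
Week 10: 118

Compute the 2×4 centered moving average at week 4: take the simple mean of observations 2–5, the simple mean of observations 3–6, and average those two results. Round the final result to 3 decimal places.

443.125

Sum over 2–5: 252 + 630 + 842 + 40 = 1764
Sum over 3–6: 630 + 842 + 40 + 269 = 1781
CMA at t=4 = (1764 + 1781) / (2·4) = 3545 / 8 = 443.125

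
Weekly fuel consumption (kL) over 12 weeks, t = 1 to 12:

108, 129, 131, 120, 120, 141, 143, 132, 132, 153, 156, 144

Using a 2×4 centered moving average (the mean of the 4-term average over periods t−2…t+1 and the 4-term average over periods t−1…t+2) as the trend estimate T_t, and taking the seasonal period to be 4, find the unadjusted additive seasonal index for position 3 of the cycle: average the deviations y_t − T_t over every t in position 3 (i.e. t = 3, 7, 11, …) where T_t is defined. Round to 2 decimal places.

Season position 3 occurs at t = 3, 7 (where T_t is defined).
t=3: T_3 = 123.5000; y_3 − T_3 = 131 − 123.5000 = 7.5000
t=7: T_7 = 135.5000; y_7 − T_7 = 143 − 135.5000 = 7.5000
Mean deviation: (7.5000 + 7.5000) / 2 = 7.50

7.50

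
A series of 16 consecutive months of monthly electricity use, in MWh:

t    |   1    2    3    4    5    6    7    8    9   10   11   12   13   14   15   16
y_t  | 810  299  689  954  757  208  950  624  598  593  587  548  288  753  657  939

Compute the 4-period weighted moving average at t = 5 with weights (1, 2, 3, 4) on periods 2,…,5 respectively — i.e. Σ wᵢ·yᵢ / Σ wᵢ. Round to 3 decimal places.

Weighted sum: 1·299 + 2·689 + 3·954 + 4·757 = 299 + 1378 + 2862 + 3028 = 7567
Weight total: 1 + 2 + 3 + 4 = 10
WMA = 7567 / 10 = 756.700

756.700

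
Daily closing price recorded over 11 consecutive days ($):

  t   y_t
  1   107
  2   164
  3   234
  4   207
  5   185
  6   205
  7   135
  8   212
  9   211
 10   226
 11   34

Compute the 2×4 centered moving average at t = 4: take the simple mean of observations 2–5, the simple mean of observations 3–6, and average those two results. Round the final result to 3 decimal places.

Sum over 2–5: 164 + 234 + 207 + 185 = 790
Sum over 3–6: 234 + 207 + 185 + 205 = 831
CMA at t=4 = (790 + 831) / (2·4) = 1621 / 8 = 202.625

202.625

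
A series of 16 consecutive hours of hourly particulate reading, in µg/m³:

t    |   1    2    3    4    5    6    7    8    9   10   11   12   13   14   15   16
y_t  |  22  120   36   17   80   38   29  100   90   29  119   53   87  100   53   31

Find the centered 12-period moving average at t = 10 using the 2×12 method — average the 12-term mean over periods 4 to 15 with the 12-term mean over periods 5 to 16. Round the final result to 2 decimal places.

66.83

Sum over 4–15: 17 + 80 + 38 + 29 + 100 + 90 + 29 + 119 + 53 + 87 + 100 + 53 = 795
Sum over 5–16: 80 + 38 + 29 + 100 + 90 + 29 + 119 + 53 + 87 + 100 + 53 + 31 = 809
CMA at t=10 = (795 + 809) / (2·12) = 1604 / 24 = 66.83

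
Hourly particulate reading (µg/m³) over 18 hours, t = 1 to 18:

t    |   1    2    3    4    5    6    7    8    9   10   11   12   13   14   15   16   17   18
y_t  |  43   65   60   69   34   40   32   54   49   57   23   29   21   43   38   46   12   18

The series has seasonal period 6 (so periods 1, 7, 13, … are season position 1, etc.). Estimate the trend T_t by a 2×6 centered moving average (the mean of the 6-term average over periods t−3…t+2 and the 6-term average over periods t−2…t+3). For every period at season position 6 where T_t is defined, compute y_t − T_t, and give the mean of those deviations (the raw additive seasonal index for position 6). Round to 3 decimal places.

-7.167

Season position 6 occurs at t = 6, 12 (where T_t is defined).
t=6: T_6 = 47.25000; y_6 − T_6 = 40 − 47.25000 = -7.25000
t=12: T_12 = 36.08333; y_12 − T_12 = 29 − 36.08333 = -7.08333
Mean deviation: (-7.25000 + -7.08333) / 2 = -7.167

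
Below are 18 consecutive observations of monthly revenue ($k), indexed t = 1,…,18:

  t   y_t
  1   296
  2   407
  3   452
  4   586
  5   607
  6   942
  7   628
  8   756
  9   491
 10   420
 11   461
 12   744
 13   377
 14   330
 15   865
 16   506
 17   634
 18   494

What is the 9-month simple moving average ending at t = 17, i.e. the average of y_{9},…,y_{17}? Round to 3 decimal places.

Sum of periods 9–17: 491 + 420 + 461 + 744 + 377 + 330 + 865 + 506 + 634 = 4828
Divide by 9: 4828 / 9 = 536.444

536.444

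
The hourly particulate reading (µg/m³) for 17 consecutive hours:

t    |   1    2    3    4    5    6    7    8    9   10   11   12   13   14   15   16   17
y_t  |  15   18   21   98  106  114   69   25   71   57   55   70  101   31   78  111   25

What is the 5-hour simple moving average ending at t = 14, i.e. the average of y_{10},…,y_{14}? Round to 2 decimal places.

Sum of periods 10–14: 57 + 55 + 70 + 101 + 31 = 314
Divide by 5: 314 / 5 = 62.80

62.80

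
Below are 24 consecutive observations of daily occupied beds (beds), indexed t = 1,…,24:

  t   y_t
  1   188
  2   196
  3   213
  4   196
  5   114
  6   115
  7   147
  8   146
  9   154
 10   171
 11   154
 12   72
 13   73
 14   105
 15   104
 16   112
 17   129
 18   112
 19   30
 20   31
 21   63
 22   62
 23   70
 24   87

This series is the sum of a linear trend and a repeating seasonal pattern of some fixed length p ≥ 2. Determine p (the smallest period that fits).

7

First differences y_{t+1} − y_t: 8, 17, -17, -82, 1, 32, -1, 8, 17, -17, -82, 1, 32, -1, 8, 17, …
The difference pattern repeats every 7 terms and not for any smaller step, so p = 7.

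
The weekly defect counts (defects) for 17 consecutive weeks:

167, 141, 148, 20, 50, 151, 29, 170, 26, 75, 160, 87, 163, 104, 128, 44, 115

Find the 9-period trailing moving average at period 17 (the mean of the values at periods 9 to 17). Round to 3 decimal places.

100.222

Sum of periods 9–17: 26 + 75 + 160 + 87 + 163 + 104 + 128 + 44 + 115 = 902
Divide by 9: 902 / 9 = 100.222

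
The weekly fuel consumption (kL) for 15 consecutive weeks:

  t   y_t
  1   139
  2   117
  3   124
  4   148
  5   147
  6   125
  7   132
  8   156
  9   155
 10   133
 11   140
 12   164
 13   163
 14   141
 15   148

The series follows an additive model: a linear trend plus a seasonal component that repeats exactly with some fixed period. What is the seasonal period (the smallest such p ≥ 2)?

First differences y_{t+1} − y_t: -22, 7, 24, -1, -22, 7, 24, -1, -22, 7, …
The difference pattern repeats every 4 terms and not for any smaller step, so p = 4.

4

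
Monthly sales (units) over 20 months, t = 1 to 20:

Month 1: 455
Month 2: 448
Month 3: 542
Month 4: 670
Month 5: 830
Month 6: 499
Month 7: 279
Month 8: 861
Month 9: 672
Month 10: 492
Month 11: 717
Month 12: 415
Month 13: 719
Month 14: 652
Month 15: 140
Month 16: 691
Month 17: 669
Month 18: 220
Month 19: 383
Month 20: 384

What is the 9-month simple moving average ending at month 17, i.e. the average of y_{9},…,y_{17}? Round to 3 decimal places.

574.111

Sum of periods 9–17: 672 + 492 + 717 + 415 + 719 + 652 + 140 + 691 + 669 = 5167
Divide by 9: 5167 / 9 = 574.111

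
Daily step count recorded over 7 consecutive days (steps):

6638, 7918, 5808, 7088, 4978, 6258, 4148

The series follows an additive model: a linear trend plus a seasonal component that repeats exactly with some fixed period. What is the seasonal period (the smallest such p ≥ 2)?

First differences y_{t+1} − y_t: 1280, -2110, 1280, -2110, 1280, -2110, …
The difference pattern repeats every 2 terms and not for any smaller step, so p = 2.

2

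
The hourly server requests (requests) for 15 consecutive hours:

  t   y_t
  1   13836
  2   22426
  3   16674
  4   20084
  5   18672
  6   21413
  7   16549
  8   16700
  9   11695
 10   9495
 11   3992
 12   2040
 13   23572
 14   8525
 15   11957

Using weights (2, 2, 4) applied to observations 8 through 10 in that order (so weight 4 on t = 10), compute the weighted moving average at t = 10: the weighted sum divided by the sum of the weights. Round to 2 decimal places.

Weighted sum: 2·16700 + 2·11695 + 4·9495 = 33400 + 23390 + 37980 = 94770
Weight total: 2 + 2 + 4 = 8
WMA = 94770 / 8 = 11846.25

11846.25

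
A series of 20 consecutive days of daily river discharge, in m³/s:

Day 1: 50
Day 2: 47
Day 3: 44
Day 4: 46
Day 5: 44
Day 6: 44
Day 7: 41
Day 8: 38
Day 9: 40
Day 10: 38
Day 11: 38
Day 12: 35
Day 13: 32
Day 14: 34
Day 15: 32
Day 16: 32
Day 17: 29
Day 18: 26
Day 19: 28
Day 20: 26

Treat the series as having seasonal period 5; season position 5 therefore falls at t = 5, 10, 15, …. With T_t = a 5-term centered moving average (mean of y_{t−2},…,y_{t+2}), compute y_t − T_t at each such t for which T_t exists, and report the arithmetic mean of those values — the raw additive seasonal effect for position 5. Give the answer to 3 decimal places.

Season position 5 occurs at t = 5, 10, 15 (where T_t is defined).
t=5: T_5 = 43.80000; y_5 − T_5 = 44 − 43.80000 = 0.20000
t=10: T_10 = 37.80000; y_10 − T_10 = 38 − 37.80000 = 0.20000
t=15: T_15 = 31.80000; y_15 − T_15 = 32 − 31.80000 = 0.20000
Mean deviation: (0.20000 + 0.20000 + 0.20000) / 3 = 0.200

0.200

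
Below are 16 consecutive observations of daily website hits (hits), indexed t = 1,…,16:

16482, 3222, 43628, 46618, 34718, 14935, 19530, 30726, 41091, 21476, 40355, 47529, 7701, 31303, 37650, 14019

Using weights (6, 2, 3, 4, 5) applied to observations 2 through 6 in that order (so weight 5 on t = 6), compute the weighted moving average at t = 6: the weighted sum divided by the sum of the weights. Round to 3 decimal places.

Weighted sum: 6·3222 + 2·43628 + 3·46618 + 4·34718 + 5·14935 = 19332 + 87256 + 139854 + 138872 + 74675 = 459989
Weight total: 6 + 2 + 3 + 4 + 5 = 20
WMA = 459989 / 20 = 22999.450

22999.450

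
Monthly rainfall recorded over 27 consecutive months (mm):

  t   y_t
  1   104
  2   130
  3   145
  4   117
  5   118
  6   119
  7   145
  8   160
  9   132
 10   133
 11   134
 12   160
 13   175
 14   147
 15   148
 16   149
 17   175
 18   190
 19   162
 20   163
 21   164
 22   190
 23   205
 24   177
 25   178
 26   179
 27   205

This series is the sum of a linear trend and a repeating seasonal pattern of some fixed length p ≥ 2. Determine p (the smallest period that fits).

5

First differences y_{t+1} − y_t: 26, 15, -28, 1, 1, 26, 15, -28, 1, 1, 26, 15, …
The difference pattern repeats every 5 terms and not for any smaller step, so p = 5.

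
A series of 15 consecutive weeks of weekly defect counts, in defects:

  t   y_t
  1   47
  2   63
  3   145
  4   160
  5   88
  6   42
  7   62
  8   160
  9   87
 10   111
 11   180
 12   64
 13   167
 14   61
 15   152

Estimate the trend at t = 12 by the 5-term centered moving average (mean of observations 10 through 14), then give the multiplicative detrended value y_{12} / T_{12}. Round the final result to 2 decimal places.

Trend T_12 = (111 + 180 + 64 + 167 + 61) / 5 = 583/5 = 116.6000
Ratio to trend: 64 / 116.6000 = 0.55

0.55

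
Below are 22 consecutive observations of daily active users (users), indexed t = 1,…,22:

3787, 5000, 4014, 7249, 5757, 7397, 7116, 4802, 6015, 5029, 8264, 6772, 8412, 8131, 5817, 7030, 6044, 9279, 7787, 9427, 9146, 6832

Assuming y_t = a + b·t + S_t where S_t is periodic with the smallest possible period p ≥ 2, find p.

7

First differences y_{t+1} − y_t: 1213, -986, 3235, -1492, 1640, -281, -2314, 1213, -986, 3235, -1492, 1640, -281, -2314, 1213, -986, …
The difference pattern repeats every 7 terms and not for any smaller step, so p = 7.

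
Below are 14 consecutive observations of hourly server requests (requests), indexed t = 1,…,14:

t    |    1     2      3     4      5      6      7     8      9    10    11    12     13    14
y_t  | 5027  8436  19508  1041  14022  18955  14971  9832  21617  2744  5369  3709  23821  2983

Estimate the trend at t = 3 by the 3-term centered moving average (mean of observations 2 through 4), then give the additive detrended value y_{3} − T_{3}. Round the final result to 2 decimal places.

Trend T_3 = (8436 + 19508 + 1041) / 3 = 28985/3 = 9661.6667
Detrended value: 19508 − 9661.6667 = 9846.33

9846.33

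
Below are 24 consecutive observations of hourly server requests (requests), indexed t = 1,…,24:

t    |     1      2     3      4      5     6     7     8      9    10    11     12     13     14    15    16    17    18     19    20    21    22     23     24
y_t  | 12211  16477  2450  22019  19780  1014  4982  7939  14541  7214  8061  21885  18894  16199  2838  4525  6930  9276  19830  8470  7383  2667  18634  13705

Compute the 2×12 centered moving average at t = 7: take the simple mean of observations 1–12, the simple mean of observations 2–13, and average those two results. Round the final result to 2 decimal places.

Sum over 1–12: 12211 + 16477 + 2450 + 22019 + 19780 + 1014 + 4982 + 7939 + 14541 + 7214 + 8061 + 21885 = 138573
Sum over 2–13: 16477 + 2450 + 22019 + 19780 + 1014 + 4982 + 7939 + 14541 + 7214 + 8061 + 21885 + 18894 = 145256
CMA at t=7 = (138573 + 145256) / (2·12) = 283829 / 24 = 11826.21

11826.21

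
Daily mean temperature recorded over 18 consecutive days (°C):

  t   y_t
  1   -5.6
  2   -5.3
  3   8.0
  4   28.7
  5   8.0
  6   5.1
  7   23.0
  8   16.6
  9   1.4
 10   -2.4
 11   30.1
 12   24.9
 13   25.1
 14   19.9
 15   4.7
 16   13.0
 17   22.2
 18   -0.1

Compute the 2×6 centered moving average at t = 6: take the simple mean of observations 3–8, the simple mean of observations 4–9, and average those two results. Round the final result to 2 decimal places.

14.35

Sum over 3–8: 8.0 + 28.7 + 8.0 + 5.1 + 23.0 + 16.6 = 89.4
Sum over 4–9: 28.7 + 8.0 + 5.1 + 23.0 + 16.6 + 1.4 = 82.8
CMA at t=6 = (89.4 + 82.8) / (2·6) = 172.2 / 12 = 14.35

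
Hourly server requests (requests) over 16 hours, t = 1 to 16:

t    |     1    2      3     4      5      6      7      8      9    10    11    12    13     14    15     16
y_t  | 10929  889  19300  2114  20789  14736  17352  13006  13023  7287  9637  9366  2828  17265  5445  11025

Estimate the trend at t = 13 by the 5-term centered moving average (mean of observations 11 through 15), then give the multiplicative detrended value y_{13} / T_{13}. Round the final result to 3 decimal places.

Trend T_13 = (9637 + 9366 + 2828 + 17265 + 5445) / 5 = 44541/5 = 8908.20000
Ratio to trend: 2828 / 8908.20000 = 0.317

0.317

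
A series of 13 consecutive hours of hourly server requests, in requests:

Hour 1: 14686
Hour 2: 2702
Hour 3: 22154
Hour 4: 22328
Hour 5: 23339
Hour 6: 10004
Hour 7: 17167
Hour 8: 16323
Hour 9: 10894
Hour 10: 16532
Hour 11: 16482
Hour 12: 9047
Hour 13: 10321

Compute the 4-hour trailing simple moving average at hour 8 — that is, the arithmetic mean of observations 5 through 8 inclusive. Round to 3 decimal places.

Sum of periods 5–8: 23339 + 10004 + 17167 + 16323 = 66833
Divide by 4: 66833 / 4 = 16708.250

16708.250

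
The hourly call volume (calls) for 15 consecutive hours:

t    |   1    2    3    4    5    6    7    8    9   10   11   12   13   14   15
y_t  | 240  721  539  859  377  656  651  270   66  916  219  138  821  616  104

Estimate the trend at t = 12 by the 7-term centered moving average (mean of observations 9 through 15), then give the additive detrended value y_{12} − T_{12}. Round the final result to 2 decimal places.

-273.43

Trend T_12 = (66 + 916 + 219 + 138 + 821 + 616 + 104) / 7 = 2880/7 = 411.4286
Detrended value: 138 − 411.4286 = -273.43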